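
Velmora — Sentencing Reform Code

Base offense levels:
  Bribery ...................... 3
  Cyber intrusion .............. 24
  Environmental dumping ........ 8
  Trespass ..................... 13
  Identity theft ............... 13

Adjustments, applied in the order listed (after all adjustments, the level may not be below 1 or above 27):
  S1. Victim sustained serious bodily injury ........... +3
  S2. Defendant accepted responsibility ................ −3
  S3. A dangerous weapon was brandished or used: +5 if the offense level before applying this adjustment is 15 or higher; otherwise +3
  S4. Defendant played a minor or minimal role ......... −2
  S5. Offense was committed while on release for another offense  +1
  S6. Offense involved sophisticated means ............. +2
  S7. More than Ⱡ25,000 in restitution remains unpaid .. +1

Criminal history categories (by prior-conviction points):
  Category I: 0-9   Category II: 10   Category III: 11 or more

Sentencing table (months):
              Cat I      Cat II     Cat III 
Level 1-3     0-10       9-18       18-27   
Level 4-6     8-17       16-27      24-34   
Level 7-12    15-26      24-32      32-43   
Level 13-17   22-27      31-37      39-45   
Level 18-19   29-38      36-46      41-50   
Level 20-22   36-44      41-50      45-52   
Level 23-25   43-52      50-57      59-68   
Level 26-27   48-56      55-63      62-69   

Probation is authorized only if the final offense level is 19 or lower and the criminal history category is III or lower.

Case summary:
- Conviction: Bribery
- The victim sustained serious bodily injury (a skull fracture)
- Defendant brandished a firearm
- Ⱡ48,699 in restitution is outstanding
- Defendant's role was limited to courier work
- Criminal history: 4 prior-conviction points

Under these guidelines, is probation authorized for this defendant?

Base offense level for bribery: 3.
S1 applies: 3 + 3 = 6.
S2 does not apply.
S3 applies (level before this adjustment is 6 < 15, so +3): 6 + 3 = 9.
S4 applies: 9 − 2 = 7.
S6 does not apply.
S7 applies: 7 + 1 = 8.
Final offense level: 8.
Criminal history: 4 prior points → Category I (0-9).
Level 8 falls in the 7-12 band.
Grid: Level 7-12 × Category I = 15-26 months.
Probation check: level 8 ≤ 19 and category I ≤ III → eligible.

Yes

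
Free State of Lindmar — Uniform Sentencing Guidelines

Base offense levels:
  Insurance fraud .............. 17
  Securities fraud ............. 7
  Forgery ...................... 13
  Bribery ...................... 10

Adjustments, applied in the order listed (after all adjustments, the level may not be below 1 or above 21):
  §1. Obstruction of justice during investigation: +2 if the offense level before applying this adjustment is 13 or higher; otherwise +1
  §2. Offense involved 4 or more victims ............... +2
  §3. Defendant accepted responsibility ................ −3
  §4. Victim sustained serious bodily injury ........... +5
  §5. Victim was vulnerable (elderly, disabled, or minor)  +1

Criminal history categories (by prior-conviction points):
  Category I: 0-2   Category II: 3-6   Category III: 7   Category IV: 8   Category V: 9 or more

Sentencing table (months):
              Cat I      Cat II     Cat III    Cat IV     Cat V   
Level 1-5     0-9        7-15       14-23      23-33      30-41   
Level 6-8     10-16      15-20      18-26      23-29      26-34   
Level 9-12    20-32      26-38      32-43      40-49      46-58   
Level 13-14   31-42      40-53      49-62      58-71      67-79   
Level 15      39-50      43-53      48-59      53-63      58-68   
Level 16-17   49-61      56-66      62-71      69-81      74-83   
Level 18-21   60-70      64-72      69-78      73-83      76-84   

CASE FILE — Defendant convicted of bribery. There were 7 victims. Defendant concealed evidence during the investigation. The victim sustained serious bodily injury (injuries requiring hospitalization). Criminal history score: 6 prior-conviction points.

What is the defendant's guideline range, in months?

Base offense level for bribery: 10.
§1 applies (level before this adjustment is 10 < 13, so +1): 10 + 1 = 11.
§2 applies: 11 + 2 = 13.
§3 does not apply.
§4 applies: 13 + 5 = 18.
§5 does not apply.
Final offense level: 18.
Criminal history: 6 prior points → Category II (3-6).
Level 18 falls in the 18-21 band.
Grid: Level 18-21 × Category II = 64-72 months.

64-72 months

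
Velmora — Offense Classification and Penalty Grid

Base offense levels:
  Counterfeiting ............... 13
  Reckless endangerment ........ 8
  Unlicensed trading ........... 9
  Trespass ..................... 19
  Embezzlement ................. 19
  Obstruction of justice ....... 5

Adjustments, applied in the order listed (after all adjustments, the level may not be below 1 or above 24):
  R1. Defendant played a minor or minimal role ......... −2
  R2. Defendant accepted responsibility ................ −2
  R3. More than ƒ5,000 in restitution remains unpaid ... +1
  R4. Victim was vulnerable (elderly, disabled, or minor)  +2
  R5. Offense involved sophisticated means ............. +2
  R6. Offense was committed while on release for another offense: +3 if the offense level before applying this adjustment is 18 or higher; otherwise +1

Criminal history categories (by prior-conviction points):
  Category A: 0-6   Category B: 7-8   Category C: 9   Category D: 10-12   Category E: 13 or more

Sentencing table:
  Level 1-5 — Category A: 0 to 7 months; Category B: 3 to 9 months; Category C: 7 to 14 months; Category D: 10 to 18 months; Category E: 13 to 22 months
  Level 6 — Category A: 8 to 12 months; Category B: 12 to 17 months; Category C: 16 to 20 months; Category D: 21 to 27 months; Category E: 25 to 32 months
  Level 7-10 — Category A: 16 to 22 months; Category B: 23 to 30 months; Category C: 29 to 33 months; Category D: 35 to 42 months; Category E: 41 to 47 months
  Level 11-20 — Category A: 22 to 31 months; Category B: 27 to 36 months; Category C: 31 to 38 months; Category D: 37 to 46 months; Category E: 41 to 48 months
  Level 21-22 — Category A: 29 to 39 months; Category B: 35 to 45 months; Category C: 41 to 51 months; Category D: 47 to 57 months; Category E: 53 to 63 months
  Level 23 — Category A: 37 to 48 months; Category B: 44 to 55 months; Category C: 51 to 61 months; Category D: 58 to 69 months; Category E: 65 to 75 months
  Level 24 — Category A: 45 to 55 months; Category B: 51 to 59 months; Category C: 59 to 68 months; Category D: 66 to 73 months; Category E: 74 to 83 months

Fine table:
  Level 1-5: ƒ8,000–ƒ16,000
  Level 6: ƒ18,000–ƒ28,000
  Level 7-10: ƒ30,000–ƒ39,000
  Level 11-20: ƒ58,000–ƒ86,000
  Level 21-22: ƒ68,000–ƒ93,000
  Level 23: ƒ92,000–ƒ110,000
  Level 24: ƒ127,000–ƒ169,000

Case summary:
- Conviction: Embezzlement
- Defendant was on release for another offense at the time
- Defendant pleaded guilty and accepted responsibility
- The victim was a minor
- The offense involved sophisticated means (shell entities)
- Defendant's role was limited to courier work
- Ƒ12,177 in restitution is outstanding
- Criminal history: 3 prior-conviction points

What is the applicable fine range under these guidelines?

Base offense level for embezzlement: 19.
R1 applies: 19 − 2 = 17.
R2 applies: 17 − 2 = 15.
R3 applies: 15 + 1 = 16.
R4 applies: 16 + 2 = 18.
R5 applies: 18 + 2 = 20.
R6 applies (level before this adjustment is 20 ≥ 18, so +3): 20 + 3 = 23.
Final offense level: 23.
Level 23 falls in the 23 band.
Fine table: Level 23 → ƒ92,000–ƒ110,000.

ƒ92,000–ƒ110,000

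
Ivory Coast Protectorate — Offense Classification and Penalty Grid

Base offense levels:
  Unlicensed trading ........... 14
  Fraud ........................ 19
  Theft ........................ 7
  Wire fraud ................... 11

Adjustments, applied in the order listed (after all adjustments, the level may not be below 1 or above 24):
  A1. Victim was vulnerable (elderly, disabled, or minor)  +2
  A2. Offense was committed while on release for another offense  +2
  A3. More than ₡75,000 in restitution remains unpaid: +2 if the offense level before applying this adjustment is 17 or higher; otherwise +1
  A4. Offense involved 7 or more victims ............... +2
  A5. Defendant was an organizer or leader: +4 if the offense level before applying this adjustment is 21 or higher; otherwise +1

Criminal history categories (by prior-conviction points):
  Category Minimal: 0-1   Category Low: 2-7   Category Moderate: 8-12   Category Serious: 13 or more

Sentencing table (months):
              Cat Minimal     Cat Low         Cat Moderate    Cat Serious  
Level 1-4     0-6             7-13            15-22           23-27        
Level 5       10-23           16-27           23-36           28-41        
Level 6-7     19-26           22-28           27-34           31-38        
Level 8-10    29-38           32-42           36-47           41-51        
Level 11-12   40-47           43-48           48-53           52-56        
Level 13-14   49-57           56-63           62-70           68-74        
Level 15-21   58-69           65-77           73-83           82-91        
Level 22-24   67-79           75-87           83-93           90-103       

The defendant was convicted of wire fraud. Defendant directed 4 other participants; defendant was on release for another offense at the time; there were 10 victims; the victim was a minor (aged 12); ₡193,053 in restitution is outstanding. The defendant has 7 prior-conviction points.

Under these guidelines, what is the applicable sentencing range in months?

Base offense level for wire fraud: 11.
A1 applies: 11 + 2 = 13.
A2 applies: 13 + 2 = 15.
A3 applies (level before this adjustment is 15 < 17, so +1): 15 + 1 = 16.
A4 applies: 16 + 2 = 18.
A5 applies (level before this adjustment is 18 < 21, so +1): 18 + 1 = 19.
Final offense level: 19.
Criminal history: 7 prior points → Category Low (2-7).
Level 19 falls in the 15-21 band.
Grid: Level 15-21 × Category Low = 65-77 months.

65-77 months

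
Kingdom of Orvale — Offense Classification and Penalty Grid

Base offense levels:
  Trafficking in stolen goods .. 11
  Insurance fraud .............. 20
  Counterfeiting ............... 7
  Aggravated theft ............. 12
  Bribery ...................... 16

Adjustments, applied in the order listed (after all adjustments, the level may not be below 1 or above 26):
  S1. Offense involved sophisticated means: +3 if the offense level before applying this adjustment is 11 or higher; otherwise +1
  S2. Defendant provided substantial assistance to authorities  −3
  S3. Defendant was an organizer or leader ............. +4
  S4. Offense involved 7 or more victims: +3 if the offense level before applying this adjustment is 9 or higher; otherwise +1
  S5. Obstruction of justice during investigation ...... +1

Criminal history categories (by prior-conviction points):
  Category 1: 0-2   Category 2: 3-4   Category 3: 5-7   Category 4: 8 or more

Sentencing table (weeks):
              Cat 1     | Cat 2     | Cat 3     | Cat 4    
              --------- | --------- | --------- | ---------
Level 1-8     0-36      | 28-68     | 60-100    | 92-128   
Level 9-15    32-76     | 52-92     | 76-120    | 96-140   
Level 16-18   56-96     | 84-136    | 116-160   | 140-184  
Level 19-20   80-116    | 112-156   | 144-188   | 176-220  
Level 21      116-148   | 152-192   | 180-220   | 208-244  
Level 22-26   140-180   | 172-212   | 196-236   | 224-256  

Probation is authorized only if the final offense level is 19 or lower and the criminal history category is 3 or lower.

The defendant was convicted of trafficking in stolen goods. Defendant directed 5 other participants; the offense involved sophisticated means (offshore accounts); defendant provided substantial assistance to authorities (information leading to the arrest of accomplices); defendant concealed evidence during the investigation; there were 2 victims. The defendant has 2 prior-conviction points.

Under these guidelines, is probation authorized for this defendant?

Base offense level for trafficking in stolen goods: 11.
S1 applies (level before this adjustment is 11 ≥ 11, so +3): 11 + 3 = 14.
S2 applies: 14 − 3 = 11.
S3 applies: 11 + 4 = 15.
S4 does not apply.
S5 applies: 15 + 1 = 16.
Final offense level: 16.
Criminal history: 2 prior points → Category 1 (0-2).
Level 16 falls in the 16-18 band.
Grid: Level 16-18 × Category 1 = 56-96 weeks.
Probation check: level 16 ≤ 19 and category 1 ≤ 3 → eligible.

Yes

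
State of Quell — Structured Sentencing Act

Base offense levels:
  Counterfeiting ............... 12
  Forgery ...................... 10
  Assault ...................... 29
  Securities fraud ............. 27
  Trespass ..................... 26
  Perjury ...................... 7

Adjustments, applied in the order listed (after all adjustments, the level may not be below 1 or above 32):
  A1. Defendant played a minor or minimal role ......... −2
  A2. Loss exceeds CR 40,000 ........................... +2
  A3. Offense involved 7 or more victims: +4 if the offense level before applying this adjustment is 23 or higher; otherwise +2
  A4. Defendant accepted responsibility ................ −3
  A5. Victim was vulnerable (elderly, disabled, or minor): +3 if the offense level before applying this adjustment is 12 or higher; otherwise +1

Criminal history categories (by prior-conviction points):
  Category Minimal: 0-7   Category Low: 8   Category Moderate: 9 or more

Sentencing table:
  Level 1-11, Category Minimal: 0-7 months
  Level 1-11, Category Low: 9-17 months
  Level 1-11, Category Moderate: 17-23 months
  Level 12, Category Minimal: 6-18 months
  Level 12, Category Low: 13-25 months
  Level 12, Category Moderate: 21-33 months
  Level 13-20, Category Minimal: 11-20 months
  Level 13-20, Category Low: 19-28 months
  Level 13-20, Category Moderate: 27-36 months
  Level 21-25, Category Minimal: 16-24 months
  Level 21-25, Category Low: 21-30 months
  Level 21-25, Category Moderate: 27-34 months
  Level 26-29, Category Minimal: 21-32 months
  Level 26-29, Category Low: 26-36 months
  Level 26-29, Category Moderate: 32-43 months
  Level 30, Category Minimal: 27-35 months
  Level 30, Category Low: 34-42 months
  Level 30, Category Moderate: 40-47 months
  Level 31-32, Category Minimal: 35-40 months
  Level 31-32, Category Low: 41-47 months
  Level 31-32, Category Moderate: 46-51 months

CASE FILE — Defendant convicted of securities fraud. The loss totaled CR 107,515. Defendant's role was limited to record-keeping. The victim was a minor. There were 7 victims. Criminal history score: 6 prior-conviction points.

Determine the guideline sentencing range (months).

Base offense level for securities fraud: 27.
A1 applies: 27 − 2 = 25.
A2 applies: 25 + 2 = 27.
A3 applies (level before this adjustment is 27 ≥ 23, so +4): 27 + 4 = 31.
A4 does not apply.
A5 applies (level before this adjustment is 31 ≥ 12, so +3): 31 + 3 = 34.
Level 34 exceeds the maximum of 32; capped at 32.
Final offense level: 32.
Criminal history: 6 prior points → Category Minimal (0-7).
Level 32 falls in the 31-32 band.
Grid: Level 31-32 × Category Minimal = 35-40 months.

35-40 months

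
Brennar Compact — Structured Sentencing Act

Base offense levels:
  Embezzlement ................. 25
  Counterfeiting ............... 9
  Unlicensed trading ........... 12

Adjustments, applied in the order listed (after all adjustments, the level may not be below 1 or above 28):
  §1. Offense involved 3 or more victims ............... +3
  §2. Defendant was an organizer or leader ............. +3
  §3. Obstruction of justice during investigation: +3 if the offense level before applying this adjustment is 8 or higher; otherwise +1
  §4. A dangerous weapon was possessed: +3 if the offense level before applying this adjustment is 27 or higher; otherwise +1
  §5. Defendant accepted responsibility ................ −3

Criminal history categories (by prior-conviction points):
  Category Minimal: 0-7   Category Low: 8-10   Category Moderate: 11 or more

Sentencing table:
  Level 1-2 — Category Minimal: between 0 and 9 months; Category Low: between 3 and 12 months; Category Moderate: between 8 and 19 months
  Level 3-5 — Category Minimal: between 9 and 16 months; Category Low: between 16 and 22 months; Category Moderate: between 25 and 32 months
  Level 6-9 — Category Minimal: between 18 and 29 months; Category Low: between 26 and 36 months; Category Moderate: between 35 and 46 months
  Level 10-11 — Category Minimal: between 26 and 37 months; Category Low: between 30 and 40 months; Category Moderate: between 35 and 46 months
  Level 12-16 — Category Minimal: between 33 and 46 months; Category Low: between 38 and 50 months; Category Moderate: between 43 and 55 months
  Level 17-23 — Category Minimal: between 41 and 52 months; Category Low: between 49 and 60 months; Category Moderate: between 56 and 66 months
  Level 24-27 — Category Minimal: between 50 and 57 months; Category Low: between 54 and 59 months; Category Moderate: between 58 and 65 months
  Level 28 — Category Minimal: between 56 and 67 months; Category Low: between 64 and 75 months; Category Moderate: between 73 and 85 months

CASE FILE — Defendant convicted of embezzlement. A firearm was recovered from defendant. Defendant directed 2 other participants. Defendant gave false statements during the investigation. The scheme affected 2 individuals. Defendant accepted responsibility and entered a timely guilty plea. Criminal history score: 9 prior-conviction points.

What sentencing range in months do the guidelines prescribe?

64-75 months

Base offense level for embezzlement: 25.
§2 applies: 25 + 3 = 28.
§3 applies (level before this adjustment is 28 ≥ 8, so +3): 28 + 3 = 31.
§4 applies (level before this adjustment is 31 ≥ 27, so +3): 31 + 3 = 34.
§5 applies: 34 − 3 = 31.
Level 31 exceeds the maximum of 28; capped at 28.
Final offense level: 28.
Criminal history: 9 prior points → Category Low (8-10).
Level 28 falls in the 28 band.
Grid: Level 28 × Category Low = 64-75 months.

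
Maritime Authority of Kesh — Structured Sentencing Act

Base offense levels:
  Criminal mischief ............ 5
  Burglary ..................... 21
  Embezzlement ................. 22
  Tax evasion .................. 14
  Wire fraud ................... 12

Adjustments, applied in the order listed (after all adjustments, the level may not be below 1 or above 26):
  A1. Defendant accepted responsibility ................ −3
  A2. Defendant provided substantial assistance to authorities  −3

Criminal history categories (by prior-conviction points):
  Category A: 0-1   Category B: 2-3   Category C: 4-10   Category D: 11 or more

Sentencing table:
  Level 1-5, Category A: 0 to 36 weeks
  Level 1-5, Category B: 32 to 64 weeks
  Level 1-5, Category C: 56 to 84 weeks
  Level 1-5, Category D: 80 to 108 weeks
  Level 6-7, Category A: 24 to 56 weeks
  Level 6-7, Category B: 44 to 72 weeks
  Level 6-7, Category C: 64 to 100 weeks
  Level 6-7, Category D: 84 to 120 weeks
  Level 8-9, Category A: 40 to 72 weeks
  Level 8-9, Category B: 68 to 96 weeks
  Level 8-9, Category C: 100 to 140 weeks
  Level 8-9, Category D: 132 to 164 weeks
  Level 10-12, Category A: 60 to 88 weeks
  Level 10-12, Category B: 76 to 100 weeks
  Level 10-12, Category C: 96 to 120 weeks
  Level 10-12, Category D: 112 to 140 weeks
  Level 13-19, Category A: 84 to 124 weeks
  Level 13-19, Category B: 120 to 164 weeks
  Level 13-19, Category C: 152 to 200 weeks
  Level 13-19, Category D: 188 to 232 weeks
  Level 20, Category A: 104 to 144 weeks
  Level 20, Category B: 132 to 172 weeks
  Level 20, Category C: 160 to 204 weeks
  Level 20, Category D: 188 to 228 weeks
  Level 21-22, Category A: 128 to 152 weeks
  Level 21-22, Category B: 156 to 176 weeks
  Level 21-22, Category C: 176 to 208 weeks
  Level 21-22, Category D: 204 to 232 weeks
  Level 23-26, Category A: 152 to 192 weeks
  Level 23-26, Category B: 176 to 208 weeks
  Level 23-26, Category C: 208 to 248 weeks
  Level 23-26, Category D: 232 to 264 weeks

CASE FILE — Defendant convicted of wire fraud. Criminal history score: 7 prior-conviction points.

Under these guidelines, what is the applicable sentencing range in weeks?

96-120 weeks

Base offense level for wire fraud: 12.
Final offense level: 12.
Criminal history: 7 prior points → Category C (4-10).
Level 12 falls in the 10-12 band.
Grid: Level 10-12 × Category C = 96-120 weeks.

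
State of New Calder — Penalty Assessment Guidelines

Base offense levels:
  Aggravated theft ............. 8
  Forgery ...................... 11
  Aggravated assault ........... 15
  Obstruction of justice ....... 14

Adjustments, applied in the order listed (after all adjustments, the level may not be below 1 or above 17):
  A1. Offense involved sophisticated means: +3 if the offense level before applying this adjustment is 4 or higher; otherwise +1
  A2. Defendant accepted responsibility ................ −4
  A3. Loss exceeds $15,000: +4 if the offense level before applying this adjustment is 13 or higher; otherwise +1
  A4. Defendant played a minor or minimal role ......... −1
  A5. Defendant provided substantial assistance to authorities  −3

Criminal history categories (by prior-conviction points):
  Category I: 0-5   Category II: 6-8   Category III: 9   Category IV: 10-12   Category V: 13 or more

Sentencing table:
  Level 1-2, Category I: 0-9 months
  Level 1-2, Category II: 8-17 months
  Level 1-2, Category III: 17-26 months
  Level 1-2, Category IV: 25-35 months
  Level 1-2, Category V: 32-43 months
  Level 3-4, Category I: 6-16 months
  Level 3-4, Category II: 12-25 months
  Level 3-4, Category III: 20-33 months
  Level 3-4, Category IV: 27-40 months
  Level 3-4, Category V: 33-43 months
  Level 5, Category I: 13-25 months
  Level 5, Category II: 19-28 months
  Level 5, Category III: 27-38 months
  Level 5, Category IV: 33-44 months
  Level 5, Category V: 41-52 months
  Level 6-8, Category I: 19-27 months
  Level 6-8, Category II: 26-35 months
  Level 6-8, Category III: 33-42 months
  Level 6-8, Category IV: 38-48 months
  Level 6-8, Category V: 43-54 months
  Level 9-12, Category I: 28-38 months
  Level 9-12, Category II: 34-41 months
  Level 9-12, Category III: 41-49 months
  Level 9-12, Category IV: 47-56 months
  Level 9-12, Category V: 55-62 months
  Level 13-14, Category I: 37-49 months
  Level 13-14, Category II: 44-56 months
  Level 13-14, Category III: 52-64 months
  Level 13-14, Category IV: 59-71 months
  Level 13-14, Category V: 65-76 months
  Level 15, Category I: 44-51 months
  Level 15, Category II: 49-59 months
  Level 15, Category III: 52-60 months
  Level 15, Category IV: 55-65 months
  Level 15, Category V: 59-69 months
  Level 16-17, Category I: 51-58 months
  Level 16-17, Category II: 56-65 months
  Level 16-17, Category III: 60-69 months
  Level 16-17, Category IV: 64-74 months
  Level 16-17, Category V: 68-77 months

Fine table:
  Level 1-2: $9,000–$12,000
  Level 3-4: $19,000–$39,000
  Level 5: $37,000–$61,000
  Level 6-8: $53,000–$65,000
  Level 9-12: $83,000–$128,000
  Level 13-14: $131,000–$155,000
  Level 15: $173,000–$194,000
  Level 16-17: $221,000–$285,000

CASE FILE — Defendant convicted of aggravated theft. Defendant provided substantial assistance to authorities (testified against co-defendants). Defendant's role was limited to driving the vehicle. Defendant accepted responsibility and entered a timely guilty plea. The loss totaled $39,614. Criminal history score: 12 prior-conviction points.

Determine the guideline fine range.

Base offense level for aggravated theft: 8.
A2 applies: 8 − 4 = 4.
A3 applies (level before this adjustment is 4 < 13, so +1): 4 + 1 = 5.
A4 applies: 5 − 1 = 4.
A5 applies: 4 − 3 = 1.
Final offense level: 1.
Level 1 falls in the 1-2 band.
Fine table: Level 1-2 → $9,000–$12,000.

$9,000–$12,000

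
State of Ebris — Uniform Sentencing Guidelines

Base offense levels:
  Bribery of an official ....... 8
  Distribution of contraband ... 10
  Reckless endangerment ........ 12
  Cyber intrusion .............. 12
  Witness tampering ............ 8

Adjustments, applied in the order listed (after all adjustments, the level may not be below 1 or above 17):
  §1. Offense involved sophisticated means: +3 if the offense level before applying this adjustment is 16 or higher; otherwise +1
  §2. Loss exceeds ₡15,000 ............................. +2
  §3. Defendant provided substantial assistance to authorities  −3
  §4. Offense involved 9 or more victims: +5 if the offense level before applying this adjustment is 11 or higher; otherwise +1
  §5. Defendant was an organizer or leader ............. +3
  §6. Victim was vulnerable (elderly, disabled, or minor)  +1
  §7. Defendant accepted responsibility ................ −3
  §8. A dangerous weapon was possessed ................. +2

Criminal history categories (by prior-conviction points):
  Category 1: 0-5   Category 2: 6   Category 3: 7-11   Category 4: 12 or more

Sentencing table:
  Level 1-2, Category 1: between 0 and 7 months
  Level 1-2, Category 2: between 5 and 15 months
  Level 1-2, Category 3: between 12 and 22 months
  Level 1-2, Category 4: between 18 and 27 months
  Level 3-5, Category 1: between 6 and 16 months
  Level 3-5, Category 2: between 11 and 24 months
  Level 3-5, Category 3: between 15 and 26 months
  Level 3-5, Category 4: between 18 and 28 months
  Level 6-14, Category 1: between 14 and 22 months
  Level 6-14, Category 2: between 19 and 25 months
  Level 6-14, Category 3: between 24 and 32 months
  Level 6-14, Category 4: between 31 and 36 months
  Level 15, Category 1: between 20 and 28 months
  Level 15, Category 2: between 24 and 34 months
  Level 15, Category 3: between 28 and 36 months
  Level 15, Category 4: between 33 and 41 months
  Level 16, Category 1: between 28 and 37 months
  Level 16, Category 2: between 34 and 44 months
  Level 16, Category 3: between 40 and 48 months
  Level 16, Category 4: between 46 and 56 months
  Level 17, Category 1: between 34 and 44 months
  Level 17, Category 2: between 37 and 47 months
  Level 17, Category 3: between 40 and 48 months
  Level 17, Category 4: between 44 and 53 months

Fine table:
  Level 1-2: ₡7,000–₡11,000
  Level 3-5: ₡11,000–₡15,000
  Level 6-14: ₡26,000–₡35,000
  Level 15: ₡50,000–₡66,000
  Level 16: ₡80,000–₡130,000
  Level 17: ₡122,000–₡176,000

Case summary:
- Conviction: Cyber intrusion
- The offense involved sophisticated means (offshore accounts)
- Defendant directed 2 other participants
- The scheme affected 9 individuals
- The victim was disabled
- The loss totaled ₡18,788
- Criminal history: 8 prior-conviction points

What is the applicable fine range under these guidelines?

Base offense level for cyber intrusion: 12.
§1 applies (level before this adjustment is 12 < 16, so +1): 12 + 1 = 13.
§2 applies: 13 + 2 = 15.
§3 does not apply.
§4 applies (level before this adjustment is 15 ≥ 11, so +5): 15 + 5 = 20.
§5 applies: 20 + 3 = 23.
§6 applies: 23 + 1 = 24.
§7 does not apply.
§8 does not apply.
Level 24 exceeds the maximum of 17; capped at 17.
Final offense level: 17.
Level 17 falls in the 17 band.
Fine table: Level 17 → ₡122,000–₡176,000.

₡122,000–₡176,000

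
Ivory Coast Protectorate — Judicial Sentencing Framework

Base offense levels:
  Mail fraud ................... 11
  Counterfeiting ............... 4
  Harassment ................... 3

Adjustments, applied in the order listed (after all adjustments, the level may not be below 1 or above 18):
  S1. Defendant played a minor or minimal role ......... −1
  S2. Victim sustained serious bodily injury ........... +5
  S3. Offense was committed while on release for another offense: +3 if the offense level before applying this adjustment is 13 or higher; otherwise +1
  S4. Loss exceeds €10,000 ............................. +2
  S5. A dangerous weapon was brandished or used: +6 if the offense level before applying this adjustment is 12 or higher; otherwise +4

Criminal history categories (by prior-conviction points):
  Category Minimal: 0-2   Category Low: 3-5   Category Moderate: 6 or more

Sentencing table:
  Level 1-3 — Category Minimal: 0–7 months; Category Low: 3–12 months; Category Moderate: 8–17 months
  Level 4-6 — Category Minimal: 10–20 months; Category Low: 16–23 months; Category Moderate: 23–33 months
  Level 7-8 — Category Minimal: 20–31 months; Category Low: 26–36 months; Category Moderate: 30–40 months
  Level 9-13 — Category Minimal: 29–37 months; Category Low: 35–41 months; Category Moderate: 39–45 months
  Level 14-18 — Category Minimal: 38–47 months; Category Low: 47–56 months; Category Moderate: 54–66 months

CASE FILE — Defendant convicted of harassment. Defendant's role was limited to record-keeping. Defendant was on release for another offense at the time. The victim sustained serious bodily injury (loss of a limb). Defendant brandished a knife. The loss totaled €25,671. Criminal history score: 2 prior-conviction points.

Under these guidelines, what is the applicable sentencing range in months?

Base offense level for harassment: 3.
S1 applies: 3 − 1 = 2.
S2 applies: 2 + 5 = 7.
S3 applies (level before this adjustment is 7 < 13, so +1): 7 + 1 = 8.
S4 applies: 8 + 2 = 10.
S5 applies (level before this adjustment is 10 < 12, so +4): 10 + 4 = 14.
Final offense level: 14.
Criminal history: 2 prior points → Category Minimal (0-2).
Level 14 falls in the 14-18 band.
Grid: Level 14-18 × Category Minimal = 38-47 months.

38-47 months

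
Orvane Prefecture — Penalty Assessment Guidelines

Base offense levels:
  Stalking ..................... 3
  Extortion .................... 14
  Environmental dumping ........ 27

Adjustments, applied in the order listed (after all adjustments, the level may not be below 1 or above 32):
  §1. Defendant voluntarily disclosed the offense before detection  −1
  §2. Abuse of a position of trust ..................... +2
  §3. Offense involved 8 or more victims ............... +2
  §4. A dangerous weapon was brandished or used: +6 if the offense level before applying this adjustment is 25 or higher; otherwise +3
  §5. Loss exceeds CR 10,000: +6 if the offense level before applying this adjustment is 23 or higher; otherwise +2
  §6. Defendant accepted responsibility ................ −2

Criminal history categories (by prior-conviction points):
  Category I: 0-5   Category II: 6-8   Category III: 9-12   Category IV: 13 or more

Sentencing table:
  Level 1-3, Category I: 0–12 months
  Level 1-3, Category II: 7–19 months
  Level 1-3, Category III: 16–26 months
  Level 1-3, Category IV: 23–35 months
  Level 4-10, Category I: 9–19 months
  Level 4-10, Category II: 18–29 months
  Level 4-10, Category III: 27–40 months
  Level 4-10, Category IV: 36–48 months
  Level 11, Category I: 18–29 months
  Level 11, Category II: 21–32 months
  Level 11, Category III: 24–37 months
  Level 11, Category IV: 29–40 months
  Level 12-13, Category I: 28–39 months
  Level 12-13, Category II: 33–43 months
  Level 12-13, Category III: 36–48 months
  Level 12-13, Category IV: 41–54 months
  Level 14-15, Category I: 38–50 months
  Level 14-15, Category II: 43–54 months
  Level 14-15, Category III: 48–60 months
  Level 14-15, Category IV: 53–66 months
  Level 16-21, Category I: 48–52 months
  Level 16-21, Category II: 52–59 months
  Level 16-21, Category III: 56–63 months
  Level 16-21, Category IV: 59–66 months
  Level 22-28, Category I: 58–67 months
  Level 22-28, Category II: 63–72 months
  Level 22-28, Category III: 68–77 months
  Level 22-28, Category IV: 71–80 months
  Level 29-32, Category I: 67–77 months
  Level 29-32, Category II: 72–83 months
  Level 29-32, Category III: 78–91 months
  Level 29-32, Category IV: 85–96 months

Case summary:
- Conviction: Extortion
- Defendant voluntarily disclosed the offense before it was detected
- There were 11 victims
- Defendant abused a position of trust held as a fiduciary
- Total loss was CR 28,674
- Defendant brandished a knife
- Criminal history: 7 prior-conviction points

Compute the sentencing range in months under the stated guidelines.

Base offense level for extortion: 14.
§1 applies: 14 − 1 = 13.
§2 applies: 13 + 2 = 15.
§3 applies: 15 + 2 = 17.
§4 applies (level before this adjustment is 17 < 25, so +3): 17 + 3 = 20.
§5 applies (level before this adjustment is 20 < 23, so +2): 20 + 2 = 22.
Final offense level: 22.
Criminal history: 7 prior points → Category II (6-8).
Level 22 falls in the 22-28 band.
Grid: Level 22-28 × Category II = 63-72 months.

63-72 months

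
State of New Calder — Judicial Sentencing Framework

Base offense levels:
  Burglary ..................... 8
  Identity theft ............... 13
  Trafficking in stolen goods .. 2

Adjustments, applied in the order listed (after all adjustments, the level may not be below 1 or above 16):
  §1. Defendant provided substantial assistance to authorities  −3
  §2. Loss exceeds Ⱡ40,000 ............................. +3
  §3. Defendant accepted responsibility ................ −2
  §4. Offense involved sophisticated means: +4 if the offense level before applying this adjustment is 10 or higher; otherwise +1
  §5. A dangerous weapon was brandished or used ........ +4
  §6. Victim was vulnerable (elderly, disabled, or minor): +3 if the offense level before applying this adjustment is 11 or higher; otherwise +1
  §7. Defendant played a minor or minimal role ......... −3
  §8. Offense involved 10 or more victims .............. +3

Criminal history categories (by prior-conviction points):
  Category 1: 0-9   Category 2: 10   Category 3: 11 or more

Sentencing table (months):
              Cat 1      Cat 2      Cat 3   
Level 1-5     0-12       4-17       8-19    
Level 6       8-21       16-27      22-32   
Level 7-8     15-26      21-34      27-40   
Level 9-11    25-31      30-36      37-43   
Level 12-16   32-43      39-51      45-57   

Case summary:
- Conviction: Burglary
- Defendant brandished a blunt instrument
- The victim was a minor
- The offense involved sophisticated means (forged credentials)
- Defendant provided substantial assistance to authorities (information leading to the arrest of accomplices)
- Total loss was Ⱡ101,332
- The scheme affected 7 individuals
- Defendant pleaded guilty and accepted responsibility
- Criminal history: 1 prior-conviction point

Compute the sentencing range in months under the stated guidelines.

Base offense level for burglary: 8.
§1 applies: 8 − 3 = 5.
§2 applies: 5 + 3 = 8.
§3 applies: 8 − 2 = 6.
§4 applies (level before this adjustment is 6 < 10, so +1): 6 + 1 = 7.
§5 applies: 7 + 4 = 11.
§6 applies (level before this adjustment is 11 ≥ 11, so +3): 11 + 3 = 14.
§8 does not apply.
Final offense level: 14.
Criminal history: 1 prior point → Category 1 (0-9).
Level 14 falls in the 12-16 band.
Grid: Level 12-16 × Category 1 = 32-43 months.

32-43 months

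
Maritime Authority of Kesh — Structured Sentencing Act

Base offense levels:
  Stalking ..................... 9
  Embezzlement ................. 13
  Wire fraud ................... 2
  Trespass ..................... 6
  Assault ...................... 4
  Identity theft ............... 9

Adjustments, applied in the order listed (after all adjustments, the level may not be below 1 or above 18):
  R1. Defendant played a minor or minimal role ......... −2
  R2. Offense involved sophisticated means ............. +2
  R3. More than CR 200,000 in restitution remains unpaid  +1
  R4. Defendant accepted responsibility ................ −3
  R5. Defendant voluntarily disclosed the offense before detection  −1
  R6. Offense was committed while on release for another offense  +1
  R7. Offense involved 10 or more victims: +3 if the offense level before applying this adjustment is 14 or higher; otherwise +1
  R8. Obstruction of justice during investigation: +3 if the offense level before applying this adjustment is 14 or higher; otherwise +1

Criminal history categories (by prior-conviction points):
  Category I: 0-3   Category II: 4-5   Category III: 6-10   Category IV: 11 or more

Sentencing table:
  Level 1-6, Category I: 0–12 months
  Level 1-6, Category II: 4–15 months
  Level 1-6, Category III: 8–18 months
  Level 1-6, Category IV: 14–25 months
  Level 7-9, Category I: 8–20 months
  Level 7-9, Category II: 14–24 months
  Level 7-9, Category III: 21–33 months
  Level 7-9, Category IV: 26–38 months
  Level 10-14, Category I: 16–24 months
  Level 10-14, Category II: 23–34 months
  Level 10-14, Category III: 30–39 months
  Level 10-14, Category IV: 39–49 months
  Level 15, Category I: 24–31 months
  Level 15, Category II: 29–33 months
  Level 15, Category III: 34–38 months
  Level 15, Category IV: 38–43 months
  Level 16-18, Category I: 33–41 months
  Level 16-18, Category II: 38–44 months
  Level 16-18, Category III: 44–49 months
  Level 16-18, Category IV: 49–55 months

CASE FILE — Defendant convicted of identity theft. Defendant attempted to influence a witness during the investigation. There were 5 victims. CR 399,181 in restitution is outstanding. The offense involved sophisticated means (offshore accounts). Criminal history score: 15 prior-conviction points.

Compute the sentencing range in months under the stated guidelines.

39-49 months

Base offense level for identity theft: 9.
R2 applies: 9 + 2 = 11.
R3 applies: 11 + 1 = 12.
R6 does not apply.
R7 does not apply.
R8 applies (level before this adjustment is 12 < 14, so +1): 12 + 1 = 13.
Final offense level: 13.
Criminal history: 15 prior points → Category IV (11+).
Level 13 falls in the 10-14 band.
Grid: Level 10-14 × Category IV = 39-49 months.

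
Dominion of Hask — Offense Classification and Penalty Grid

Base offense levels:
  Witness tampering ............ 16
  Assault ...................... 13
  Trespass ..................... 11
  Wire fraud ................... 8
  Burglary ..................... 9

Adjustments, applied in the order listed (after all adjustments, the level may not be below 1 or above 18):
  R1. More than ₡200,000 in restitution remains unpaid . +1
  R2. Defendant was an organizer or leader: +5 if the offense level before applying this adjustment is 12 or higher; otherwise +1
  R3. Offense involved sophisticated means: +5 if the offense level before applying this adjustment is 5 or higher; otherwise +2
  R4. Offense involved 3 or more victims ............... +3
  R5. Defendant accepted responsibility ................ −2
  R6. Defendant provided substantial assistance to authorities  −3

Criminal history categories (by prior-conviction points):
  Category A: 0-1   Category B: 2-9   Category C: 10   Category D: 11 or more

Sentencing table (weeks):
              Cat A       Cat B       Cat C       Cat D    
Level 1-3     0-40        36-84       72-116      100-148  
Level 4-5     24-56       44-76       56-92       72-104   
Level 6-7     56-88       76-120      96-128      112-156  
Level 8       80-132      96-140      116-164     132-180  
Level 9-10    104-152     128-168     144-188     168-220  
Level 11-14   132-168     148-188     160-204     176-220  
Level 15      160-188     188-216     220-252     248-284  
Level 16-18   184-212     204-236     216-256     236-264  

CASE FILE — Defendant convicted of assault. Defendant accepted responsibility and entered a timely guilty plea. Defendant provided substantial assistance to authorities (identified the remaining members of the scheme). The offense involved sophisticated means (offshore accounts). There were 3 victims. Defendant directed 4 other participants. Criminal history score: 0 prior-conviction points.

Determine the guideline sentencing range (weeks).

Base offense level for assault: 13.
R1 does not apply.
R2 applies (level before this adjustment is 13 ≥ 12, so +5): 13 + 5 = 18.
R3 applies (level before this adjustment is 18 ≥ 5, so +5): 18 + 5 = 23.
R4 applies: 23 + 3 = 26.
R5 applies: 26 − 2 = 24.
R6 applies: 24 − 3 = 21.
Level 21 exceeds the maximum of 18; capped at 18.
Final offense level: 18.
Criminal history: 0 prior points → Category A (0-1).
Level 18 falls in the 16-18 band.
Grid: Level 16-18 × Category A = 184-212 weeks.

184-212 weeks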